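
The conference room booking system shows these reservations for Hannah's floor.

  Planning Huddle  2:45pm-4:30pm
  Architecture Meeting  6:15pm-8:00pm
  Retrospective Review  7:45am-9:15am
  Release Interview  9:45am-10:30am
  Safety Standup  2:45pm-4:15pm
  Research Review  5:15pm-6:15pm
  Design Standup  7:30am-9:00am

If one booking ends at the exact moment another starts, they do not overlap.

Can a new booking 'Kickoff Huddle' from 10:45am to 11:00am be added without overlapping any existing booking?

Design Standup: ends 9:00am at or before Kickoff Huddle starts 10:45am → clear.
Retrospective Review: ends 9:15am at or before Kickoff Huddle starts 10:45am → clear.
Release Interview: ends 10:30am at or before Kickoff Huddle starts 10:45am → clear.
Safety Standup: starts 2:45pm at or after Kickoff Huddle ends 11:00am → clear.
Planning Huddle: starts 2:45pm at or after Kickoff Huddle ends 11:00am → clear.
Research Review: starts 5:15pm at or after Kickoff Huddle ends 11:00am → clear.
Architecture Meeting: starts 6:15pm at or after Kickoff Huddle ends 11:00am → clear.

Yes — the slot is free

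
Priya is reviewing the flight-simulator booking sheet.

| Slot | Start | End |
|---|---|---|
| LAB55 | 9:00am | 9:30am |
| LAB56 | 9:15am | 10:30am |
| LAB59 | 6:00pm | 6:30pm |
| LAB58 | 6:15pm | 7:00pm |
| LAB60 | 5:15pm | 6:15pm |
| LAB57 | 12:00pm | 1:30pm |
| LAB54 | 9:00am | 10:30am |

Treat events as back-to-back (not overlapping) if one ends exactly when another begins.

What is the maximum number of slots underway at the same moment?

3

Sort all start/end points and keep a running count:
9:00am start LAB54 → 1
9:00am start LAB55 → 2
9:15am start LAB56 → 3
9:30am end LAB55 → 2
10:30am end LAB54 → 1
10:30am end LAB56 → 0
12:00pm start LAB57 → 1
1:30pm end LAB57 → 0
5:15pm start LAB60 → 1
6:00pm start LAB59 → 2
6:15pm end LAB60 → 1
6:15pm start LAB58 → 2
6:30pm end LAB59 → 1
7:00pm end LAB58 → 0
Peak is 3, at 9:15am (LAB54, LAB55, LAB56).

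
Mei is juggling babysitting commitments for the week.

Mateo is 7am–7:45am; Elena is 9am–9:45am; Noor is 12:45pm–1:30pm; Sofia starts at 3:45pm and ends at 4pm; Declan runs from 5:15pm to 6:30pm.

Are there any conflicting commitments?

Sorted by start: Mateo, Elena, Noor, Sofia, Declan.
Elena starts after Mateo ends, so Mateo has no further overlaps.
Noor starts after Elena ends, so Elena has no further overlaps.
Sofia starts after Noor ends, so Noor has no further overlaps.
Declan starts after Sofia ends.
Every pair is clear; the schedule has no overlaps.

No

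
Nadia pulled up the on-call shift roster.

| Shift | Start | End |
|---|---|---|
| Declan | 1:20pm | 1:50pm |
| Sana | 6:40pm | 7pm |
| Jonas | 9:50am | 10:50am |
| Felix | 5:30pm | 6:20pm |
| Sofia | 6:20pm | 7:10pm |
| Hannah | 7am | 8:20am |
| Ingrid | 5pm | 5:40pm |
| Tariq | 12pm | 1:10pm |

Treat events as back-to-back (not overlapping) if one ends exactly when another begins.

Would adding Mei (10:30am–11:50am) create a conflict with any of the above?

Yes — it overlaps Jonas

Hannah: ends 8:20am at or before Mei starts 10:30am → clear.
Jonas: starts 9:50am before Mei ends 11:50am, and ends 10:50am after Mei starts 10:30am → overlap.
Tariq: starts 12pm at or after Mei ends 11:50am → clear.
Declan: starts 1:20pm at or after Mei ends 11:50am → clear.
Ingrid: starts 5pm at or after Mei ends 11:50am → clear.
Felix: starts 5:30pm at or after Mei ends 11:50am → clear.
Sofia: starts 6:20pm at or after Mei ends 11:50am → clear.
Sana: starts 6:40pm at or after Mei ends 11:50am → clear.
Mei overlaps Jonas.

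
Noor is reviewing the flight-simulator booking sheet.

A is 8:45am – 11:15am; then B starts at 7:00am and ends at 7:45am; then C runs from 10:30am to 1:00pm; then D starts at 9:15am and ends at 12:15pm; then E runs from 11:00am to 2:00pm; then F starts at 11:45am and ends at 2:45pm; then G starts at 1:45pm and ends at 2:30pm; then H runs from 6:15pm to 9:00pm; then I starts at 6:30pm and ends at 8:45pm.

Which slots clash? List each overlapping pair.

Sorted by start: B, A, D, C, E, F, G, H, I.
A starts after B ends; B is clear from here.
D starts before A ends → A and D overlap.
C starts before A ends → A and C overlap.
E starts before A ends → A and E overlap.
F starts after A ends; A is clear from here.
C starts before D ends → D and C overlap.
E starts before D ends → D and E overlap.
F starts before D ends → D and F overlap.
G starts after D ends; D is clear from here.
E starts before C ends → C and E overlap.
F starts before C ends → C and F overlap.
G starts after C ends; C is clear from here.
F starts before E ends → E and F overlap.
G starts before E ends → E and G overlap.
H starts after E ends; E is clear from here.
G starts before F ends → F and G overlap.
H starts after F ends; F is clear from here.
H starts after G ends; G is clear from here.
I starts before H ends → H and I overlap.

A & C, A & D, A & E, C & D, C & E, C & F, D & E, D & F, E & F, E & G, F & G, H & I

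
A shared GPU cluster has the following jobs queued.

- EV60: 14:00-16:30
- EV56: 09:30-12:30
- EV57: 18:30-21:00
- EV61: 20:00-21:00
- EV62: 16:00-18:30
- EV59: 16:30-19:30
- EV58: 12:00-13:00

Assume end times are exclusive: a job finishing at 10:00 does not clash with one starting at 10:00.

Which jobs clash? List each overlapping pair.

EV56 & EV58, EV57 & EV59, EV57 & EV61, EV59 & EV62, EV60 & EV62

Check each pair: they overlap iff neither finishes before the other starts.
Sorted by start: EV56, EV58, EV60, EV62, EV59, EV57, EV61.
EV58 starts before EV56 ends → EV56 and EV58 overlap.
EV60 starts after EV56 ends; EV56 is clear from here.
EV60 starts after EV58 ends; EV58 is clear from here.
EV62 starts before EV60 ends → EV60 and EV62 overlap.
EV59 starts exactly when EV60 ends (back-to-back, no overlap); EV60 is clear from here.
EV59 starts before EV62 ends → EV62 and EV59 overlap.
EV57 starts exactly when EV62 ends (back-to-back, no overlap); EV62 is clear from here.
EV57 starts before EV59 ends → EV59 and EV57 overlap.
EV61 starts after EV59 ends.
EV61 starts before EV57 ends → EV57 and EV61 overlap.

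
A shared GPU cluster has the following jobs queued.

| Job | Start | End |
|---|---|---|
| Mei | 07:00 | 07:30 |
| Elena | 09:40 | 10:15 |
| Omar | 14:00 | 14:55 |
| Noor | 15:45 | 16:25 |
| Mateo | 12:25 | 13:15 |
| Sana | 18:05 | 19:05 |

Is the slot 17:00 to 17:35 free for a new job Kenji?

Yes — the slot is free

Mei: ends 07:30 at or before Kenji starts 17:00 → clear.
Elena: ends 10:15 at or before Kenji starts 17:00 → clear.
Mateo: ends 13:15 at or before Kenji starts 17:00 → clear.
Omar: ends 14:55 at or before Kenji starts 17:00 → clear.
Noor: ends 16:25 at or before Kenji starts 17:00 → clear.
Sana: starts 18:05 at or after Kenji ends 17:35 → clear.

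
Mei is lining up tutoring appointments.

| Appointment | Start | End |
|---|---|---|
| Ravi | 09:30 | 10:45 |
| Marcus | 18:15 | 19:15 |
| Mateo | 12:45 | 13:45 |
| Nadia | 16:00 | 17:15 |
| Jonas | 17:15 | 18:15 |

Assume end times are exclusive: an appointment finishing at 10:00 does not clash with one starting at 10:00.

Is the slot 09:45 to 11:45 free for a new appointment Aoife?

No — it overlaps Ravi

Ravi: starts 09:30 before Aoife ends 11:45, and ends 10:45 after Aoife starts 09:45 → overlap.
Mateo: starts 12:45 at or after Aoife ends 11:45 → clear.
Nadia: starts 16:00 at or after Aoife ends 11:45 → clear.
Jonas: starts 17:15 at or after Aoife ends 11:45 → clear.
Marcus: starts 18:15 at or after Aoife ends 11:45 → clear.
Aoife overlaps Ravi.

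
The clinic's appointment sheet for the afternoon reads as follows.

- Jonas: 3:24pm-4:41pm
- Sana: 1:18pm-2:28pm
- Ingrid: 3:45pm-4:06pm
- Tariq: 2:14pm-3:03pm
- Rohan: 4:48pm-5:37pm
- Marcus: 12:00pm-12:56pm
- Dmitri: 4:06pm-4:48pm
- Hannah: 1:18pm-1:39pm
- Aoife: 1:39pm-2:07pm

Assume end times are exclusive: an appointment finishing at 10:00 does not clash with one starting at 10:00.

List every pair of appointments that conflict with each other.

Sorted by start: Marcus, Sana, Hannah, Aoife, Tariq, Jonas, Ingrid, Dmitri, Rohan.
Sana starts after Marcus ends; Marcus is clear from here.
Hannah starts before Sana ends → Sana and Hannah overlap.
Aoife starts before Sana ends → Sana and Aoife overlap.
Tariq starts before Sana ends → Sana and Tariq overlap.
Jonas starts after Sana ends; Sana is clear from here.
Aoife starts exactly when Hannah ends (back-to-back, no overlap); Hannah is clear from here.
Tariq starts after Aoife ends; Aoife is clear from here.
Jonas starts after Tariq ends; Tariq is clear from here.
Ingrid starts before Jonas ends → Jonas and Ingrid overlap.
Dmitri starts before Jonas ends → Jonas and Dmitri overlap.
Rohan starts after Jonas ends.
Dmitri starts exactly when Ingrid ends (back-to-back, no overlap); Ingrid is clear from here.
Rohan starts exactly when Dmitri ends (back-to-back, no overlap).

Aoife & Sana, Dmitri & Jonas, Hannah & Sana, Ingrid & Jonas, Sana & Tariq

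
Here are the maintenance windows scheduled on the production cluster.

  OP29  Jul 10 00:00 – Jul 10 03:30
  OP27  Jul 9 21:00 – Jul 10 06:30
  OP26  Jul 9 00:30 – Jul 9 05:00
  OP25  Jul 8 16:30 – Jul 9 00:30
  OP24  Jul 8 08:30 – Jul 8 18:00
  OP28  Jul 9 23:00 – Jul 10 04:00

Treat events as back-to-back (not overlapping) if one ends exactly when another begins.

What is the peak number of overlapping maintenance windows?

Sweep the timeline, counting +1 at each start and −1 at each end (ends before starts at a tie):
Jul 8 08:30 start OP24 → 1
Jul 8 16:30 start OP25 → 2
Jul 8 18:00 end OP24 → 1
Jul 9 00:30 end OP25 → 0
Jul 9 00:30 start OP26 → 1
Jul 9 05:00 end OP26 → 0
Jul 9 21:00 start OP27 → 1
Jul 9 23:00 start OP28 → 2
Jul 10 00:00 start OP29 → 3
Jul 10 03:30 end OP29 → 2
Jul 10 04:00 end OP28 → 1
Jul 10 06:30 end OP27 → 0
Peak is 3, at Jul 10 00:00 (OP27, OP28, OP29).

3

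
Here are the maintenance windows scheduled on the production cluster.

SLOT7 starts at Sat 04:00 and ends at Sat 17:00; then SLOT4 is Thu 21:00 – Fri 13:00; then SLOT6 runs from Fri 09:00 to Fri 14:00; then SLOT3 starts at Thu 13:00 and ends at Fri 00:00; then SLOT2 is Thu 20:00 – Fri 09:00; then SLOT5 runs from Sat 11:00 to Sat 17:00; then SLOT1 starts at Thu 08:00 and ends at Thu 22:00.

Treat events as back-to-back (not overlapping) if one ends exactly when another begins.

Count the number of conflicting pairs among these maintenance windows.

8

Sorted by start: SLOT1, SLOT3, SLOT2, SLOT4, SLOT6, SLOT7, SLOT5.
SLOT3 starts before SLOT1 ends → SLOT1 and SLOT3 overlap.
SLOT2 starts before SLOT1 ends → SLOT1 and SLOT2 overlap.
SLOT4 starts before SLOT1 ends → SLOT1 and SLOT4 overlap.
SLOT6 starts after SLOT1 ends, so nothing later overlaps SLOT1 either.
SLOT2 starts before SLOT3 ends → SLOT3 and SLOT2 overlap.
SLOT4 starts before SLOT3 ends → SLOT3 and SLOT4 overlap.
SLOT6 starts after SLOT3 ends, so nothing later overlaps SLOT3 either.
SLOT4 starts before SLOT2 ends → SLOT2 and SLOT4 overlap.
SLOT6 starts exactly when SLOT2 ends (back-to-back, no overlap), so nothing later overlaps SLOT2 either.
SLOT6 starts before SLOT4 ends → SLOT4 and SLOT6 overlap.
SLOT7 starts after SLOT4 ends, so nothing later overlaps SLOT4 either.
SLOT7 starts after SLOT6 ends, so nothing later overlaps SLOT6 either.
SLOT5 starts before SLOT7 ends → SLOT7 and SLOT5 overlap.
Overlapping pairs: SLOT1 & SLOT2, SLOT1 & SLOT3, SLOT1 & SLOT4, SLOT2 & SLOT3, SLOT2 & SLOT4, SLOT3 & SLOT4, SLOT4 & SLOT6, SLOT5 & SLOT7 — 8 in total.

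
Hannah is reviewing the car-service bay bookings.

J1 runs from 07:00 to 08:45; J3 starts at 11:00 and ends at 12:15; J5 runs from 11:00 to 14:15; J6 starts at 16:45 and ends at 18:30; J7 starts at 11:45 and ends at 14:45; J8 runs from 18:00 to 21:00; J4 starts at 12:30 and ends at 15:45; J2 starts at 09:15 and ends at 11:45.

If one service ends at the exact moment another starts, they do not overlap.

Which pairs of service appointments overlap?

J2 & J3, J2 & J5, J3 & J5, J3 & J7, J4 & J5, J4 & J7, J5 & J7, J6 & J8

Check each pair: they overlap iff neither finishes before the other starts.
Sorted by start: J1, J2, J3, J5, J7, J4, J6, J8.
J2 starts after J1 ends; J1 is clear from here.
J3 starts before J2 ends → J2 and J3 overlap.
J5 starts before J2 ends → J2 and J5 overlap.
J7 starts exactly when J2 ends (back-to-back, no overlap); J2 is clear from here.
J5 starts before J3 ends → J3 and J5 overlap.
J7 starts before J3 ends → J3 and J7 overlap.
J4 starts after J3 ends; J3 is clear from here.
J7 starts before J5 ends → J5 and J7 overlap.
J4 starts before J5 ends → J5 and J4 overlap.
J6 starts after J5 ends; J5 is clear from here.
J4 starts before J7 ends → J7 and J4 overlap.
J6 starts after J7 ends; J7 is clear from here.
J6 starts after J4 ends; J4 is clear from here.
J8 starts before J6 ends → J6 and J8 overlap.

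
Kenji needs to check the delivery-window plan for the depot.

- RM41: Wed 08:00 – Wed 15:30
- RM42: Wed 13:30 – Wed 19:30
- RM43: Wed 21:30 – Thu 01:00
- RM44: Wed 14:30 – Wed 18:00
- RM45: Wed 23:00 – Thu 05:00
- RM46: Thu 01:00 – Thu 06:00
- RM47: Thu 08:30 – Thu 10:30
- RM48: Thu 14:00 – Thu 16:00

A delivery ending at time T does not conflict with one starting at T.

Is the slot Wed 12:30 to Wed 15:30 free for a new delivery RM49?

RM41: starts Wed 08:00 before RM49 ends Wed 15:30, and ends Wed 15:30 after RM49 starts Wed 12:30 → overlap.
RM42: starts Wed 13:30 before RM49 ends Wed 15:30, and ends Wed 19:30 after RM49 starts Wed 12:30 → overlap.
RM44: starts Wed 14:30 before RM49 ends Wed 15:30, and ends Wed 18:00 after RM49 starts Wed 12:30 → overlap.
RM43: starts Wed 21:30 at or after RM49 ends Wed 15:30 → clear.
RM45: starts Wed 23:00 at or after RM49 ends Wed 15:30 → clear.
RM46: starts Thu 01:00 at or after RM49 ends Wed 15:30 → clear.
RM47: starts Thu 08:30 at or after RM49 ends Wed 15:30 → clear.
RM48: starts Thu 14:00 at or after RM49 ends Wed 15:30 → clear.
RM49 overlaps RM41, RM42, RM44.

No — it overlaps RM41, RM42, RM44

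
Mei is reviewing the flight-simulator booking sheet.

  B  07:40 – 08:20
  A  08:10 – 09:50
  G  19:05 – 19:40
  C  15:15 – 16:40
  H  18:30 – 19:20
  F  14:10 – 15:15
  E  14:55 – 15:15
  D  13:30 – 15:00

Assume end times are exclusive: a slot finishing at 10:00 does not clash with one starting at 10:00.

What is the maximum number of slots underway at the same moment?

Sweep the timeline, counting +1 at each start and −1 at each end (ends before starts at a tie):
07:40 start B → 1
08:10 start A → 2
08:20 end B → 1
09:50 end A → 0
13:30 start D → 1
14:10 start F → 2
14:55 start E → 3
15:00 end D → 2
15:15 end E → 1
15:15 end F → 0
15:15 start C → 1
16:40 end C → 0
18:30 start H → 1
19:05 start G → 2
19:20 end H → 1
19:40 end G → 0
Peak is 3, at 14:55 (D, E, F).

3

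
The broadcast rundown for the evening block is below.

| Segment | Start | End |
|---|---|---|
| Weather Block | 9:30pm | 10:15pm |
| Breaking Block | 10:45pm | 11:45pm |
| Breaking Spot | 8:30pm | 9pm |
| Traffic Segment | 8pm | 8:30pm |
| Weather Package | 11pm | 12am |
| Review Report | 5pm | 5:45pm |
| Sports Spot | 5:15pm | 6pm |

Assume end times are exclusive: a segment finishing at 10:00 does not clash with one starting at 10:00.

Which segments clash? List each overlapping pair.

Breaking Block & Weather Package, Review Report & Sports Spot

Sorted by start: Review Report, Sports Spot, Traffic Segment, Breaking Spot, Weather Block, Breaking Block, Weather Package.
Sports Spot starts before Review Report ends → Review Report and Sports Spot overlap.
Traffic Segment starts after Review Report ends, so Review Report has no further overlaps.
Traffic Segment starts after Sports Spot ends, so Sports Spot has no further overlaps.
Breaking Spot starts exactly when Traffic Segment ends (back-to-back, no overlap), so Traffic Segment has no further overlaps.
Weather Block starts after Breaking Spot ends, so Breaking Spot has no further overlaps.
Breaking Block starts after Weather Block ends, so Weather Block has no further overlaps.
Weather Package starts before Breaking Block ends → Breaking Block and Weather Package overlap.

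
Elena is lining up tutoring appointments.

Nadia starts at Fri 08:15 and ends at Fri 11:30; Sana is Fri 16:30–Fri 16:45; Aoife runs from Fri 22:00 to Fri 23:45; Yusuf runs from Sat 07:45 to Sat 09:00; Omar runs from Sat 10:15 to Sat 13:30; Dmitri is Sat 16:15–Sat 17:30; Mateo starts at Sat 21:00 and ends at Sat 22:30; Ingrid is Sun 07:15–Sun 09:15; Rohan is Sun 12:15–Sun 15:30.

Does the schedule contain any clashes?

No

Sorted by start: Nadia, Sana, Aoife, Yusuf, Omar, Dmitri, Mateo, Ingrid, Rohan.
Sana starts after Nadia ends — done with Nadia.
Aoife starts after Sana ends — done with Sana.
Yusuf starts after Aoife ends — done with Aoife.
Omar starts after Yusuf ends — done with Yusuf.
Dmitri starts after Omar ends — done with Omar.
Mateo starts after Dmitri ends — done with Dmitri.
Ingrid starts after Mateo ends — done with Mateo.
Rohan starts after Ingrid ends.
Every pair is clear; the schedule has no overlaps.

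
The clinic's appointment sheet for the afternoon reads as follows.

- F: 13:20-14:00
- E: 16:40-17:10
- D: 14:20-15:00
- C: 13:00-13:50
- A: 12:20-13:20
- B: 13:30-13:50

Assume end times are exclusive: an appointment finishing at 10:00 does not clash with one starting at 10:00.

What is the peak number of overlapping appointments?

Sweep the timeline, counting +1 at each start and −1 at each end (ends before starts at a tie):
12:20 start A → 1
13:00 start C → 2
13:20 end A → 1
13:20 start F → 2
13:30 start B → 3
13:50 end B → 2
13:50 end C → 1
14:00 end F → 0
14:20 start D → 1
15:00 end D → 0
16:40 start E → 1
17:10 end E → 0
Peak is 3, at 13:30 (B, C, F).

3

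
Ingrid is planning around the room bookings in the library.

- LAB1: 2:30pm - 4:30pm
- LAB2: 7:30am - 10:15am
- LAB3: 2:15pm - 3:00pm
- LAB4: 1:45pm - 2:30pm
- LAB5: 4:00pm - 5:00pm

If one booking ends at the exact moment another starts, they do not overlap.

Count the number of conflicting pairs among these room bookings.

Check each pair: they overlap iff neither finishes before the other starts.
Sorted by start: LAB2, LAB4, LAB3, LAB1, LAB5.
LAB4 starts after LAB2 ends — done with LAB2.
LAB3 starts before LAB4 ends → LAB4 and LAB3 overlap.
LAB1 starts exactly when LAB4 ends (back-to-back, no overlap) — done with LAB4.
LAB1 starts before LAB3 ends → LAB3 and LAB1 overlap.
LAB5 starts after LAB3 ends.
LAB5 starts before LAB1 ends → LAB1 and LAB5 overlap.
Overlapping pairs: LAB1 & LAB3, LAB1 & LAB5, LAB3 & LAB4 — 3 in total.

3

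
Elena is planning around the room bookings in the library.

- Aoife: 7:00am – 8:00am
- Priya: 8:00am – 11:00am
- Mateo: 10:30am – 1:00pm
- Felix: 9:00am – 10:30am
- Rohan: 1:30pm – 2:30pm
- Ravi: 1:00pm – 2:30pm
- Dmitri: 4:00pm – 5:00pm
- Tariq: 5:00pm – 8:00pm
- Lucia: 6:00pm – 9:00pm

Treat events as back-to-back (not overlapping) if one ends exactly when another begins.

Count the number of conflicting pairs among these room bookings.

4

Sorted by start: Aoife, Priya, Felix, Mateo, Ravi, Rohan, Dmitri, Tariq, Lucia.
Priya starts exactly when Aoife ends (back-to-back, no overlap); Aoife is clear from here.
Felix starts before Priya ends → Priya and Felix overlap.
Mateo starts before Priya ends → Priya and Mateo overlap.
Ravi starts after Priya ends; Priya is clear from here.
Mateo starts exactly when Felix ends (back-to-back, no overlap); Felix is clear from here.
Ravi starts exactly when Mateo ends (back-to-back, no overlap); Mateo is clear from here.
Rohan starts before Ravi ends → Ravi and Rohan overlap.
Dmitri starts after Ravi ends; Ravi is clear from here.
Dmitri starts after Rohan ends; Rohan is clear from here.
Tariq starts exactly when Dmitri ends (back-to-back, no overlap); Dmitri is clear from here.
Lucia starts before Tariq ends → Tariq and Lucia overlap.
Overlapping pairs: Felix & Priya, Lucia & Tariq, Mateo & Priya, Ravi & Rohan — 4 in total.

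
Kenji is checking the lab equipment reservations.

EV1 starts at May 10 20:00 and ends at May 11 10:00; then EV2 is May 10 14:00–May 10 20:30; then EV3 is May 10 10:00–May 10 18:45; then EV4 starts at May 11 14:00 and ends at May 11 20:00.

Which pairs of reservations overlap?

Sorted by start: EV3, EV2, EV1, EV4.
EV2 starts before EV3 ends → EV3 and EV2 overlap.
EV1 starts after EV3 ends — done with EV3.
EV1 starts before EV2 ends → EV2 and EV1 overlap.
EV4 starts after EV2 ends.
EV4 starts after EV1 ends.

EV1 & EV2, EV2 & EV3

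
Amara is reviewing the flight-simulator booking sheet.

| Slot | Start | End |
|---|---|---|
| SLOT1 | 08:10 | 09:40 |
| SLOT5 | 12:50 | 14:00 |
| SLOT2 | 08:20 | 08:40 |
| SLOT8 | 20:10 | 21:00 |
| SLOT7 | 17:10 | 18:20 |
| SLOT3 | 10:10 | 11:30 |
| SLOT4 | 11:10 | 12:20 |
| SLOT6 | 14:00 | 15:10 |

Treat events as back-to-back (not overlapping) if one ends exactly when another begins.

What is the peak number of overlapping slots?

2

Sort all start/end points and keep a running count:
08:10 start SLOT1 → 1
08:20 start SLOT2 → 2
08:40 end SLOT2 → 1
09:40 end SLOT1 → 0
10:10 start SLOT3 → 1
11:10 start SLOT4 → 2
11:30 end SLOT3 → 1
12:20 end SLOT4 → 0
12:50 start SLOT5 → 1
14:00 end SLOT5 → 0
14:00 start SLOT6 → 1
15:10 end SLOT6 → 0
17:10 start SLOT7 → 1
18:20 end SLOT7 → 0
20:10 start SLOT8 → 1
21:00 end SLOT8 → 0
Peak is 2, at 08:20 (SLOT1, SLOT2).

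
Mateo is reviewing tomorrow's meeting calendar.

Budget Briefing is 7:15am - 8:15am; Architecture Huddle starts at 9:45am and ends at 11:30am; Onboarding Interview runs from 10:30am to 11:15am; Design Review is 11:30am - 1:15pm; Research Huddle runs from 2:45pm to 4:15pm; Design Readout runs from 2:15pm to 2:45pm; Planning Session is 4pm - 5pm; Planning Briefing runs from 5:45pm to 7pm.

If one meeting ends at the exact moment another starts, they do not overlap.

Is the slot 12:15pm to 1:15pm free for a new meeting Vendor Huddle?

No — it overlaps Design Review

Budget Briefing: ends 8:15am at or before Vendor Huddle starts 12:15pm → clear.
Architecture Huddle: ends 11:30am at or before Vendor Huddle starts 12:15pm → clear.
Onboarding Interview: ends 11:15am at or before Vendor Huddle starts 12:15pm → clear.
Design Review: starts 11:30am before Vendor Huddle ends 1:15pm, and ends 1:15pm after Vendor Huddle starts 12:15pm → overlap.
Design Readout: starts 2:15pm at or after Vendor Huddle ends 1:15pm → clear.
Research Huddle: starts 2:45pm at or after Vendor Huddle ends 1:15pm → clear.
Planning Session: starts 4pm at or after Vendor Huddle ends 1:15pm → clear.
Planning Briefing: starts 5:45pm at or after Vendor Huddle ends 1:15pm → clear.
Vendor Huddle overlaps Design Review.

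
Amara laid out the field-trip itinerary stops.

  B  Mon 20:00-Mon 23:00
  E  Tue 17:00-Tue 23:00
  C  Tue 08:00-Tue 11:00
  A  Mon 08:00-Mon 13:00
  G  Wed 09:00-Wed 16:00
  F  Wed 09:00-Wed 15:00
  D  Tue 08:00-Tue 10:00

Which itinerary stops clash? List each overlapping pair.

Check each pair: they overlap iff neither finishes before the other starts.
Sorted by start: A, B, C, D, E, F, G.
B starts after A ends; A is clear from here.
C starts after B ends; B is clear from here.
D starts before C ends → C and D overlap.
E starts after C ends; C is clear from here.
E starts after D ends; D is clear from here.
F starts after E ends; E is clear from here.
G starts before F ends → F and G overlap.

C & D, F & G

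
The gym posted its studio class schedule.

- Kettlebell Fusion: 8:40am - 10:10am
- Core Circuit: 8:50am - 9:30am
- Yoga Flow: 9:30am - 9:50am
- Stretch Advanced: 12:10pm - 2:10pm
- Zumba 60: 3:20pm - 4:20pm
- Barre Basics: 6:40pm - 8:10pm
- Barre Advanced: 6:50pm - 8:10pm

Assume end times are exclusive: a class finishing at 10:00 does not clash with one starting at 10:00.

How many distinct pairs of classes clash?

3

Sorted by start: Kettlebell Fusion, Core Circuit, Yoga Flow, Stretch Advanced, Zumba 60, Barre Basics, Barre Advanced.
Core Circuit starts before Kettlebell Fusion ends → Kettlebell Fusion and Core Circuit overlap.
Yoga Flow starts before Kettlebell Fusion ends → Kettlebell Fusion and Yoga Flow overlap.
Stretch Advanced starts after Kettlebell Fusion ends — done with Kettlebell Fusion.
Yoga Flow starts exactly when Core Circuit ends (back-to-back, no overlap) — done with Core Circuit.
Stretch Advanced starts after Yoga Flow ends — done with Yoga Flow.
Zumba 60 starts after Stretch Advanced ends — done with Stretch Advanced.
Barre Basics starts after Zumba 60 ends — done with Zumba 60.
Barre Advanced starts before Barre Basics ends → Barre Basics and Barre Advanced overlap.
Overlapping pairs: Barre Advanced & Barre Basics, Core Circuit & Kettlebell Fusion, Kettlebell Fusion & Yoga Flow — 3 in total.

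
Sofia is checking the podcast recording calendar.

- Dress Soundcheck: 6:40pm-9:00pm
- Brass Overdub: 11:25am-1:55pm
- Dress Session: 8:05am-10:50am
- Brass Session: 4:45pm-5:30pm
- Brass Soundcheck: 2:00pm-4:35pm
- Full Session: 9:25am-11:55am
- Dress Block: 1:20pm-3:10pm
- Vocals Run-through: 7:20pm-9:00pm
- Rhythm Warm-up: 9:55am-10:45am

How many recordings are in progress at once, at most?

Sort all start/end points and keep a running count:
8:05am start Dress Session → 1
9:25am start Full Session → 2
9:55am start Rhythm Warm-up → 3
10:45am end Rhythm Warm-up → 2
10:50am end Dress Session → 1
11:25am start Brass Overdub → 2
11:55am end Full Session → 1
1:20pm start Dress Block → 2
1:55pm end Brass Overdub → 1
2:00pm start Brass Soundcheck → 2
3:10pm end Dress Block → 1
4:35pm end Brass Soundcheck → 0
4:45pm start Brass Session → 1
5:30pm end Brass Session → 0
6:40pm start Dress Soundcheck → 1
7:20pm start Vocals Run-through → 2
9:00pm end Dress Soundcheck → 1
9:00pm end Vocals Run-through → 0
Peak is 3, at 9:55am (Dress Session, Full Session, Rhythm Warm-up).

3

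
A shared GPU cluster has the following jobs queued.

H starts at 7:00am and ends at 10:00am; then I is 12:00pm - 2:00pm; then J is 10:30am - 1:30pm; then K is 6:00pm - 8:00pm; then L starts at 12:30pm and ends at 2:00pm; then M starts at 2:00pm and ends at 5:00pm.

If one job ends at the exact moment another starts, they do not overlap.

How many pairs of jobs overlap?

Two intervals overlap when each starts before the other ends.
Sorted by start: H, J, I, L, M, K.
J starts after H ends; H is clear from here.
I starts before J ends → J and I overlap.
L starts before J ends → J and L overlap.
M starts after J ends; J is clear from here.
L starts before I ends → I and L overlap.
M starts exactly when I ends (back-to-back, no overlap); I is clear from here.
M starts exactly when L ends (back-to-back, no overlap); L is clear from here.
K starts after M ends.
Overlapping pairs: I & J, I & L, J & L — 3 in total.

3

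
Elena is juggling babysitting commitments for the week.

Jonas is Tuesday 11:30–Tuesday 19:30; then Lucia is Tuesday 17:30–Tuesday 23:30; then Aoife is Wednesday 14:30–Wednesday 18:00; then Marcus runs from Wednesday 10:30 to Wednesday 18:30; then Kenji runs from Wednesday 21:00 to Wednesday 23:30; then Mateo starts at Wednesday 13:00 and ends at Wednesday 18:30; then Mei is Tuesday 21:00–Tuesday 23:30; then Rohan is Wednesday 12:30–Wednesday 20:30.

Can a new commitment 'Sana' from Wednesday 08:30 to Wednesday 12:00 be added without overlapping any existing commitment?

Jonas: ends Tuesday 19:30 at or before Sana starts Wednesday 08:30 → clear.
Lucia: ends Tuesday 23:30 at or before Sana starts Wednesday 08:30 → clear.
Mei: ends Tuesday 23:30 at or before Sana starts Wednesday 08:30 → clear.
Marcus: starts Wednesday 10:30 before Sana ends Wednesday 12:00, and ends Wednesday 18:30 after Sana starts Wednesday 08:30 → overlap.
Rohan: starts Wednesday 12:30 at or after Sana ends Wednesday 12:00 → clear.
Mateo: starts Wednesday 13:00 at or after Sana ends Wednesday 12:00 → clear.
Aoife: starts Wednesday 14:30 at or after Sana ends Wednesday 12:00 → clear.
Kenji: starts Wednesday 21:00 at or after Sana ends Wednesday 12:00 → clear.
Sana overlaps Marcus.

No — it overlaps Marcus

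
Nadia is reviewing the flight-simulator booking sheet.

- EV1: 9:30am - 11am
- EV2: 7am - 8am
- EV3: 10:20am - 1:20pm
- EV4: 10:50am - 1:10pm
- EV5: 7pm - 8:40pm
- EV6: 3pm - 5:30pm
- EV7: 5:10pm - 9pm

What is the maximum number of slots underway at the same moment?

3

Sort all start/end points and keep a running count:
7am start EV2 → 1
8am end EV2 → 0
9:30am start EV1 → 1
10:20am start EV3 → 2
10:50am start EV4 → 3
11am end EV1 → 2
1:10pm end EV4 → 1
1:20pm end EV3 → 0
3pm start EV6 → 1
5:10pm start EV7 → 2
5:30pm end EV6 → 1
7pm start EV5 → 2
8:40pm end EV5 → 1
9pm end EV7 → 0
Peak is 3, at 10:50am (EV1, EV3, EV4).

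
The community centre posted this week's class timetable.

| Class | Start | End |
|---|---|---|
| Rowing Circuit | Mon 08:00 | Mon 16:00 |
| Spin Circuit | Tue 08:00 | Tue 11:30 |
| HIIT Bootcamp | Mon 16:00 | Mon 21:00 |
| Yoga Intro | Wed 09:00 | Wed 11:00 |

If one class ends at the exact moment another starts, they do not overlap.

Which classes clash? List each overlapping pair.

Check each pair: they overlap iff neither finishes before the other starts.
Sorted by start: Rowing Circuit, HIIT Bootcamp, Spin Circuit, Yoga Intro.
HIIT Bootcamp starts exactly when Rowing Circuit ends (back-to-back, no overlap); Rowing Circuit is clear from here.
Spin Circuit starts after HIIT Bootcamp ends; HIIT Bootcamp is clear from here.
Yoga Intro starts after Spin Circuit ends.

no overlapping pairs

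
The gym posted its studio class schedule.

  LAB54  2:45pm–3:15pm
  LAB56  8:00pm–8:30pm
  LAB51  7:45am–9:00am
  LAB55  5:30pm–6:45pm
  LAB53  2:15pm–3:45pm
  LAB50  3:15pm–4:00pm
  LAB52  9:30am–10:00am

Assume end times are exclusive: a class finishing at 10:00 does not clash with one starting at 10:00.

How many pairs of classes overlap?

Sorted by start: LAB51, LAB52, LAB53, LAB54, LAB50, LAB55, LAB56.
LAB52 starts after LAB51 ends, so LAB51 has no further overlaps.
LAB53 starts after LAB52 ends, so LAB52 has no further overlaps.
LAB54 starts before LAB53 ends → LAB53 and LAB54 overlap.
LAB50 starts before LAB53 ends → LAB53 and LAB50 overlap.
LAB55 starts after LAB53 ends, so LAB53 has no further overlaps.
LAB50 starts exactly when LAB54 ends (back-to-back, no overlap), so LAB54 has no further overlaps.
LAB55 starts after LAB50 ends, so LAB50 has no further overlaps.
LAB56 starts after LAB55 ends.
Overlapping pairs: LAB50 & LAB53, LAB53 & LAB54 — 2 in total.

2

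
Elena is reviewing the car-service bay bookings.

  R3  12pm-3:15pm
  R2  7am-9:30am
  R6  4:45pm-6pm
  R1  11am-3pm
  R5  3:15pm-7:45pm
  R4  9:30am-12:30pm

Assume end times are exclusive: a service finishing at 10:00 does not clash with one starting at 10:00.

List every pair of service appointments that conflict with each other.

Two intervals overlap when each starts before the other ends.
Sorted by start: R2, R4, R1, R3, R5, R6.
R4 starts exactly when R2 ends (back-to-back, no overlap) — done with R2.
R1 starts before R4 ends → R4 and R1 overlap.
R3 starts before R4 ends → R4 and R3 overlap.
R5 starts after R4 ends — done with R4.
R3 starts before R1 ends → R1 and R3 overlap.
R5 starts after R1 ends — done with R1.
R5 starts exactly when R3 ends (back-to-back, no overlap) — done with R3.
R6 starts before R5 ends → R5 and R6 overlap.

R1 & R3, R1 & R4, R3 & R4, R5 & R6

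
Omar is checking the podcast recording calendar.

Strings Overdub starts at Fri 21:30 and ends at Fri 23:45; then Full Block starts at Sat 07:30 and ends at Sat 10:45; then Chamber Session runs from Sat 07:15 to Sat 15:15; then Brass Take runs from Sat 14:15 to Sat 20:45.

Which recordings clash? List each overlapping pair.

Sorted by start: Strings Overdub, Chamber Session, Full Block, Brass Take.
Chamber Session starts after Strings Overdub ends, so nothing later overlaps Strings Overdub either.
Full Block starts before Chamber Session ends → Chamber Session and Full Block overlap.
Brass Take starts before Chamber Session ends → Chamber Session and Brass Take overlap.
Brass Take starts after Full Block ends.

Brass Take & Chamber Session, Chamber Session & Full Block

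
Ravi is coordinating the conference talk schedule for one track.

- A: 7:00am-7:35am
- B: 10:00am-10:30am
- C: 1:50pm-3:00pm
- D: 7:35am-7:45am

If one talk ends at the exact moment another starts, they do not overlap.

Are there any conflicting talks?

Two intervals overlap when each starts before the other ends.
Sorted by start: A, D, B, C.
D starts exactly when A ends (back-to-back, no overlap); A is clear from here.
B starts after D ends; D is clear from here.
C starts after B ends.
Every pair is clear; the schedule has no overlaps.

No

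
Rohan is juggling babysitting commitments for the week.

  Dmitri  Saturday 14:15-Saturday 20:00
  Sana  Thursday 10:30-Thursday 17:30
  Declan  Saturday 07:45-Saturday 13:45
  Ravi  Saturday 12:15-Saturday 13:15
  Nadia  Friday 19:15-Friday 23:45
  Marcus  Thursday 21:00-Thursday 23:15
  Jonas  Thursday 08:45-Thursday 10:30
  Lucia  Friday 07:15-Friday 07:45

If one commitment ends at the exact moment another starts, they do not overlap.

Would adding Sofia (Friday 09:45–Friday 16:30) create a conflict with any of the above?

No — it doesn't clash with anything

Jonas: ends Thursday 10:30 at or before Sofia starts Friday 09:45 → clear.
Sana: ends Thursday 17:30 at or before Sofia starts Friday 09:45 → clear.
Marcus: ends Thursday 23:15 at or before Sofia starts Friday 09:45 → clear.
Lucia: ends Friday 07:45 at or before Sofia starts Friday 09:45 → clear.
Nadia: starts Friday 19:15 at or after Sofia ends Friday 16:30 → clear.
Declan: starts Saturday 07:45 at or after Sofia ends Friday 16:30 → clear.
Ravi: starts Saturday 12:15 at or after Sofia ends Friday 16:30 → clear.
Dmitri: starts Saturday 14:15 at or after Sofia ends Friday 16:30 → clear.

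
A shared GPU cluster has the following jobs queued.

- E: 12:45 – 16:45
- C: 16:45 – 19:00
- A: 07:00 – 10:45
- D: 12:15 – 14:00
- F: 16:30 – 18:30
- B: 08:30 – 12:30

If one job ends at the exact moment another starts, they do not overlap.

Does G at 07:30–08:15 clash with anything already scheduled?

Yes — it overlaps A

A: starts 07:00 before G ends 08:15, and ends 10:45 after G starts 07:30 → overlap.
B: starts 08:30 at or after G ends 08:15 → clear.
D: starts 12:15 at or after G ends 08:15 → clear.
E: starts 12:45 at or after G ends 08:15 → clear.
F: starts 16:30 at or after G ends 08:15 → clear.
C: starts 16:45 at or after G ends 08:15 → clear.
G overlaps A.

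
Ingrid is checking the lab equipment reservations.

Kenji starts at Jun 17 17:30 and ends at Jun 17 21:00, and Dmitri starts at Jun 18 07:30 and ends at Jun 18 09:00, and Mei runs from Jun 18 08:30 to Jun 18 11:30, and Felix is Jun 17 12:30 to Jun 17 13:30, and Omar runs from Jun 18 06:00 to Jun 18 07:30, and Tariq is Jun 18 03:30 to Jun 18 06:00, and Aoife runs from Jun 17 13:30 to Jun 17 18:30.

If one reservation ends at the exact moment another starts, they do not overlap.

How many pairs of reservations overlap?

Sorted by start: Felix, Aoife, Kenji, Tariq, Omar, Dmitri, Mei.
Aoife starts exactly when Felix ends (back-to-back, no overlap), so nothing later overlaps Felix either.
Kenji starts before Aoife ends → Aoife and Kenji overlap.
Tariq starts after Aoife ends, so nothing later overlaps Aoife either.
Tariq starts after Kenji ends, so nothing later overlaps Kenji either.
Omar starts exactly when Tariq ends (back-to-back, no overlap), so nothing later overlaps Tariq either.
Dmitri starts exactly when Omar ends (back-to-back, no overlap), so nothing later overlaps Omar either.
Mei starts before Dmitri ends → Dmitri and Mei overlap.
Overlapping pairs: Aoife & Kenji, Dmitri & Mei — 2 in total.

2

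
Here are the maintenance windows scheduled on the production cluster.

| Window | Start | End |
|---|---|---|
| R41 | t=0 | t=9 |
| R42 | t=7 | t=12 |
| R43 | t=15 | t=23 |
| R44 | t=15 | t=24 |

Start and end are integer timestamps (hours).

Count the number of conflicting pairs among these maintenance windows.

Sorted by start: R41, R42, R43, R44.
R42 starts before R41 ends → R41 and R42 overlap.
R43 starts after R41 ends; R41 is clear from here.
R43 starts after R42 ends; R42 is clear from here.
R44 starts before R43 ends → R43 and R44 overlap.
Overlapping pairs: R41 & R42, R43 & R44 — 2 in total.

2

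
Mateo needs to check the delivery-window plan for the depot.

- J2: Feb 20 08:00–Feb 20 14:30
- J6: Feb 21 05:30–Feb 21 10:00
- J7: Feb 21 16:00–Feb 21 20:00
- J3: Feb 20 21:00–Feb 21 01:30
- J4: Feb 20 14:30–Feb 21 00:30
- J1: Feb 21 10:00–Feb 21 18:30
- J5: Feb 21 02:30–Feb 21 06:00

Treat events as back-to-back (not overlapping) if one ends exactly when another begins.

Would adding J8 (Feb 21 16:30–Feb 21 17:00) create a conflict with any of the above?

J2: ends Feb 20 14:30 at or before J8 starts Feb 21 16:30 → clear.
J4: ends Feb 21 00:30 at or before J8 starts Feb 21 16:30 → clear.
J3: ends Feb 21 01:30 at or before J8 starts Feb 21 16:30 → clear.
J5: ends Feb 21 06:00 at or before J8 starts Feb 21 16:30 → clear.
J6: ends Feb 21 10:00 at or before J8 starts Feb 21 16:30 → clear.
J1: starts Feb 21 10:00 before J8 ends Feb 21 17:00, and ends Feb 21 18:30 after J8 starts Feb 21 16:30 → overlap.
J7: starts Feb 21 16:00 before J8 ends Feb 21 17:00, and ends Feb 21 20:00 after J8 starts Feb 21 16:30 → overlap.
J8 overlaps J1, J7.

Yes — it overlaps J1, J7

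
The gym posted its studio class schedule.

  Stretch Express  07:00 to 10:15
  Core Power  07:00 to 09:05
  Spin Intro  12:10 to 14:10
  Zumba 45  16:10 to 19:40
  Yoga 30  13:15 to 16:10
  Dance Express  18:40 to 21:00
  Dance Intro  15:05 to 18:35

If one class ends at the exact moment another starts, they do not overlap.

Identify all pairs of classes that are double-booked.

Core Power & Stretch Express, Dance Express & Zumba 45, Dance Intro & Yoga 30, Dance Intro & Zumba 45, Spin Intro & Yoga 30

Sorted by start: Stretch Express, Core Power, Spin Intro, Yoga 30, Dance Intro, Zumba 45, Dance Express.
Core Power starts before Stretch Express ends → Stretch Express and Core Power overlap.
Spin Intro starts after Stretch Express ends — done with Stretch Express.
Spin Intro starts after Core Power ends — done with Core Power.
Yoga 30 starts before Spin Intro ends → Spin Intro and Yoga 30 overlap.
Dance Intro starts after Spin Intro ends — done with Spin Intro.
Dance Intro starts before Yoga 30 ends → Yoga 30 and Dance Intro overlap.
Zumba 45 starts exactly when Yoga 30 ends (back-to-back, no overlap) — done with Yoga 30.
Zumba 45 starts before Dance Intro ends → Dance Intro and Zumba 45 overlap.
Dance Express starts after Dance Intro ends.
Dance Express starts before Zumba 45 ends → Zumba 45 and Dance Express overlap.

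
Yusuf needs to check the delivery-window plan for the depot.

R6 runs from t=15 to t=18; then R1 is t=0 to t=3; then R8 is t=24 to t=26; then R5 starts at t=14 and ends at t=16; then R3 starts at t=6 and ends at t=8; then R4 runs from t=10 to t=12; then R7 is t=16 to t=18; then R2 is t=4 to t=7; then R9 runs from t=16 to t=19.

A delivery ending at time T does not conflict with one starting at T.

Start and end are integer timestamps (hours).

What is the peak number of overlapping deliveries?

3

Sort all start/end points and keep a running count:
t=0 start R1 → 1
t=3 end R1 → 0
t=4 start R2 → 1
t=6 start R3 → 2
t=7 end R2 → 1
t=8 end R3 → 0
t=10 start R4 → 1
t=12 end R4 → 0
t=14 start R5 → 1
t=15 start R6 → 2
t=16 end R5 → 1
t=16 start R7 → 2
t=16 start R9 → 3
t=18 end R6 → 2
t=18 end R7 → 1
t=19 end R9 → 0
t=24 start R8 → 1
t=26 end R8 → 0
Peak is 3, at t=16 (R6, R7, R9).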